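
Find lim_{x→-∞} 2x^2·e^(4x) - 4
The product is a 0·∞ indeterminate form at x → -∞.
Rewrite the product as 2x^2 / e^(-4x) (an ∞/∞ form) and apply L'Hôpital, or use the standard hierarchy e^(4|x|) ≫ |x^2| as x → -∞.
The indeterminate product → 0, so the limit = -4.

Final answer: -4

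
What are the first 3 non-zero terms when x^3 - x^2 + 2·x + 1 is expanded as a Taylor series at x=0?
-x^2 + 2·x + 1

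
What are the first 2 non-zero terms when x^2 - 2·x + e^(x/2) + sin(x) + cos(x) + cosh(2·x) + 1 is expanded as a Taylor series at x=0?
4 - x/2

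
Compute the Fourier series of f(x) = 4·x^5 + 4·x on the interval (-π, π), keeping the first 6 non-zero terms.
(-160·π^2 + 8·π^4 + 968)·sin(x) + (-4·π^4 - 34 + 20·π^2)·sin(2·x) + (-160·π^2/27 + 536/81 + 8·π^4/3)·sin(3·x) + (-2·π^4 - 47/16 + 5·π^2/2)·sin(4·x) + (-32·π^2/25 + 1192/625 + 8·π^4/5)·sin(5·x) + (-4·π^4/3 - 118/81 + 20·π^2/27)·sin(6·x)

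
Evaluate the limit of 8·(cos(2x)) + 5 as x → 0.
Direct substitution at x = 0 gives 13.

Final answer: 13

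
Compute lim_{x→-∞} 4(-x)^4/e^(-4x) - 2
The quotient is an ∞/∞ indeterminate form as x → -∞.
Compare growth rates of the dominant terms (exponentials ≫ polynomials ≫ logarithms), or apply L'Hôpital's rule; the quotient → 0.
Adding the constant: 0 - 2 = -2. Limit = -2.

Final answer: -2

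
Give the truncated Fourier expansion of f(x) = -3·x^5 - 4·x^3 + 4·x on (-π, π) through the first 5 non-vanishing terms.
(-664 - 6·π^4 + 112·π^2)·sin(x) + (-11·π^2 + 25/2 + 3·π^4)·sin(2·x) + (-2·π^4 + 40/27 + 16·π^2/9)·sin(3·x) + (-131/64 + π^2/8 + 3·π^4/2)·sin(4·x) + (-6·π^4/5 - 16·π^2/25 + 1096/625)·sin(5·x)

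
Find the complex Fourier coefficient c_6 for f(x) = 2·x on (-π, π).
Compute the real Fourier coefficients first: a_6 = 0, b_6 = -2/3.
Then c_6 = (a_6 − i·b_6)/2 = i/3.

Final answer: i/3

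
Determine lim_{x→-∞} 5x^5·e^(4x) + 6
The product is a 0·∞ indeterminate form at x → -∞.
Rewrite the product as 5x^5 / e^(-4x) (an ∞/∞ form) and apply L'Hôpital, or use the standard hierarchy e^(4|x|) ≫ |x^5| as x → -∞.
The indeterminate product → 0, so the limit = 6.

Final answer: 6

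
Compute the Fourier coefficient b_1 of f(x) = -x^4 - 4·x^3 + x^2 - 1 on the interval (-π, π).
b_1 = (1/π) ∫_{-π}^{π} f(x)·sin(1x) dx.
Evaluate the integral (use parity and integration by parts as needed): b_1 = 48 - 8·π^2.

Final answer: 48 - 8·π^2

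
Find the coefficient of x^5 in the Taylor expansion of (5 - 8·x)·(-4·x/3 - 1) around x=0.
Expand to order 5: (5 - 8·x)·(-4·x/3 - 1) = 32·x^2/3 + 4·x/3 - 5 + O(x^6).
The coefficient of x^5 is 0.

Final answer: 0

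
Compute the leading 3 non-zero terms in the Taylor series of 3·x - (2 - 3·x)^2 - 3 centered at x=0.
-9·x^2 + 15·x - 7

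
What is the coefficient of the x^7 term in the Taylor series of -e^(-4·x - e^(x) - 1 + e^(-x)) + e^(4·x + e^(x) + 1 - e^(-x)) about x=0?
Expand to order 7: -e^(-4·x - e^(x) - 1 + e^(-x)) + e^(4·x + e^(x) + 1 - e^(-x)) = x^7·(37385·e^(-1)/504 + 37385·e/504) + x^6·(-3463·e^(-1)/45 + 3463·e/45) + x^5·(4249·e^(-1)/60 + 4249·e/60) + x^4·(-56·e^(-1) + 56·e) + x^3·(109·e^(-1)/3 + 109·e/3) + x^2·(-18·e^(-1) + 18·e) + x·(6·e^(-1) + 6·e) - e^(-1) + e + O(x^8).
The coefficient of x^7 is 37385·e^(-1)/504 + 37385·e/504.

Final answer: 37385·e^(-1)/504 + 37385·e/504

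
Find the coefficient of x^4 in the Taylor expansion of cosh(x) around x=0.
Expand to order 4: cosh(x) = x^4/24 + x^2/2 + 1 + O(x^5).
The coefficient of x^4 is 1/24.

Final answer: 1/24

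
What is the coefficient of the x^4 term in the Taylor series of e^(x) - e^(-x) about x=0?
Expand to order 4: e^(x) - e^(-x) = x^3/3 + 2·x + O(x^5).
The coefficient of x^4 is 0.

Final answer: 0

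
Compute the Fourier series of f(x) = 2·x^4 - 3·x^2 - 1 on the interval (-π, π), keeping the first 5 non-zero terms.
(108 - 16·π^2)·cos(x) + (-9 + 4·π^2)·cos(2·x) + (68/27 - 16·π^2/9)·cos(3·x) + (-9/8 + π^2)·cos(4·x) - π^2 - 1 + 2·π^4/5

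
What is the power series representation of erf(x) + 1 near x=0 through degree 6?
x^5/(5·√(π)) - 2·x^3/(3·√(π)) + 2·x/√(π) + 1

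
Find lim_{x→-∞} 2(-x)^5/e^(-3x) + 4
The quotient is an ∞/∞ indeterminate form as x → -∞.
Compare growth rates of the dominant terms (exponentials ≫ polynomials ≫ logarithms), or apply L'Hôpital's rule; the quotient → 0.
Adding the constant: 0 + 4 = 4. Limit = 4.

Final answer: 4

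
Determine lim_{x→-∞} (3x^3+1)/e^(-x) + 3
The quotient is an ∞/∞ indeterminate form as x → -∞.
Compare growth rates of the dominant terms (exponentials ≫ polynomials ≫ logarithms), or apply L'Hôpital's rule; the quotient → 0.
Adding the constant: 0 + 3 = 3. Limit = 3.

Final answer: 3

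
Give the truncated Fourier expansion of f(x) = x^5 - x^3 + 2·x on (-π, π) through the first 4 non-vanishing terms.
(-42·π^2 + 2·π^4 + 256)·sin(x) + (-π^4 - 11 + 6·π^2)·sin(2·x) + (-58·π^2/27 + 224/81 + 2·π^4/3)·sin(3·x) + (-π^4/2 - 91/64 + 9·π^2/8)·sin(4·x)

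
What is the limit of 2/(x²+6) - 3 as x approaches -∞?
Evaluate the dominant behaviour as x → -∞; each term tends to a finite value or vanishes.
Limit = -3.

Final answer: -3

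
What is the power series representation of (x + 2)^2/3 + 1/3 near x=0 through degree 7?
x^2/3 + 4·x/3 + 5/3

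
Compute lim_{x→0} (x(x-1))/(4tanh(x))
Both numerator and denominator → 0 as x → 0; this is a 0/0 indeterminate form.
Expand each to leading order near x = 0: numerator ~ -x, denominator ~ 4·x.
The limit of the ratio is -1/4.

Final answer: -1/4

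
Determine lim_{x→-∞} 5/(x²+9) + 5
Evaluate the dominant behaviour as x → -∞; each term tends to a finite value or vanishes.
Limit = 5.

Final answer: 5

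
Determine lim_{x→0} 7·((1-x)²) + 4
Direct substitution at x = 0 gives 11.

Final answer: 11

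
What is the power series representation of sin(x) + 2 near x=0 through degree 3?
-x^3/6 + x + 2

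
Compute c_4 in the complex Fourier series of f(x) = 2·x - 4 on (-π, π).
Compute the real Fourier coefficients first: a_4 = 0, b_4 = -1.
Then c_4 = (a_4 − i·b_4)/2 = i/2.

Final answer: i/2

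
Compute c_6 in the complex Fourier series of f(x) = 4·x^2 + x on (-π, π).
Compute the real Fourier coefficients first: a_6 = 4/9, b_6 = -1/3.
Then c_6 = (a_6 − i·b_6)/2 = 2/9 + i/6.

Final answer: 2/9 + i/6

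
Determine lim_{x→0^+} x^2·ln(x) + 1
The product is a 0·∞ indeterminate form at x → 0⁺.
Rewrite the product as ln(x) / x^(-2) and apply L'Hôpital, or use the standard hierarchy x^(-2) ≫ |ln x| as x → 0⁺.
The indeterminate product → 0, so the limit = 1.

Final answer: 1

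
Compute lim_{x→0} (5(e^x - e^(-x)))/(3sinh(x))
Both numerator and denominator → 0 as x → 0; this is a 0/0 indeterminate form.
Expand each to leading order near x = 0: numerator ~ 10·x, denominator ~ 3·x.
The limit of the ratio is 10/3.

Final answer: 10/3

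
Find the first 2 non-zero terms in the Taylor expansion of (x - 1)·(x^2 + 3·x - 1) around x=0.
1 - 4·x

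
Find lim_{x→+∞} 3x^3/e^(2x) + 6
The quotient is an ∞/∞ indeterminate form as x → +∞.
The exponential denominator e^(2x) dominates the polynomial numerator (e^x ≫ x^3 as x → ∞), so the quotient → 0.
Adding the constant: 0 + 6 = 6. Limit = 6.

Final answer: 6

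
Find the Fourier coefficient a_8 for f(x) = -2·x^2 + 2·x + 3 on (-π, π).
a_8 = (1/π) ∫_{-π}^{π} f(x)·cos(8x) dx.
Evaluate the integral (use parity and integration by parts as needed): a_8 = -1/8.

Final answer: -1/8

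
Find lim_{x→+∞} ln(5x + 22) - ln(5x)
This is an ∞ − ∞ indeterminate form.
Combine the logarithms: ln(5x+22) − ln(5x) = ln((5x+22)/(5x)) = ln(1 + 22/(5x)) → ln(1) = 0.
Limit = 0.

Final answer: 0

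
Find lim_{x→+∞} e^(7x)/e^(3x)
This is an ∞/∞ indeterminate form as x → +∞.
Rewrite e^(7x)/e^(3x) = e^((7−3)x) = e^(4x); the exponent coefficient is 4 > 0 so e^(4x) → ∞.
Limit = ∞.

Final answer: ∞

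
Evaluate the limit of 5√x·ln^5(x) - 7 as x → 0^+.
The product is a 0·∞ indeterminate form at x → 0⁺.
Rewrite the product as 5·ln^5(x) / x^(-1/2) and apply L'Hôpital, or use the standard hierarchy x^(-1/2) ≫ |ln x|^5 as x → 0⁺.
The indeterminate product → 0, so the limit = -7.

Final answer: -7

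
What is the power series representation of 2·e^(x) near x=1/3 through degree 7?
2·e^(1/3) + 2·e^(1/3)·(x - 1/3) + e^(1/3)·(x - 1/3)^2 + e^(1/3)·(x - 1/3)^3/3 + e^(1/3)·(x - 1/3)^4/12 + e^(1/3)·(x - 1/3)^5/60 + e^(1/3)·(x - 1/3)^6/360 + e^(1/3)·(x - 1/3)^7/2520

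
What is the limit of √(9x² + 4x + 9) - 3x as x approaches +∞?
As x → +∞: multiply by the conjugate to get (4x+9)/(√(9x²+4x+9)+3x); the denominator ~ 6x, so the limit is 4/6 = 2/3.
Limit = 2/3.

Final answer: 2/3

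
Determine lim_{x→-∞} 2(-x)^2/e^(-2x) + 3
The quotient is an ∞/∞ indeterminate form as x → -∞.
Compare growth rates of the dominant terms (exponentials ≫ polynomials ≫ logarithms), or apply L'Hôpital's rule; the quotient → 0.
Adding the constant: 0 + 3 = 3. Limit = 3.

Final answer: 3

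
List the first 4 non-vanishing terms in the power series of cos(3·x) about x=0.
-81·x^6/80 + 27·x^4/8 - 9·x^2/2 + 1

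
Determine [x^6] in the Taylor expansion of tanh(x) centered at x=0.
Expand to order 6: tanh(x) = 2·x^5/15 - x^3/3 + x + O(x^7).
The coefficient of x^6 is 0.

Final answer: 0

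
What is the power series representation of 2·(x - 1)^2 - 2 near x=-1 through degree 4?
6 - 8·(x + 1) + 2·(x + 1)^2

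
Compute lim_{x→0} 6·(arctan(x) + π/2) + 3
Direct substitution at x = 0 gives 3 + 3·π.

Final answer: 3 + 3·π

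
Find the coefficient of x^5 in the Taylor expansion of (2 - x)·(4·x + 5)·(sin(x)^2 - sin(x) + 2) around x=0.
Expand to order 5: (2 - x)·(4·x + 5)·(sin(x)^2 - sin(x) + 2) = -7·x^5/4 - 41·x^4/6 + 26·x^3/3 - x^2 - 4·x + 20 + O(x^6).
The coefficient of x^5 is -7/4.

Final answer: -7/4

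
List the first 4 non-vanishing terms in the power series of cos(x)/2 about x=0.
-x^6/1440 + x^4/48 - x^2/4 + 1/2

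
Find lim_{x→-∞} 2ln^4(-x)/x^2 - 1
The quotient is an ∞/∞ indeterminate form as x → -∞.
Compare growth rates of the dominant terms (exponentials ≫ polynomials ≫ logarithms), or apply L'Hôpital's rule; the quotient → 0.
Adding the constant: 0 - 1 = -1. Limit = -1.

Final answer: -1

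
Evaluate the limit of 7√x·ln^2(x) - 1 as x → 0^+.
The product is a 0·∞ indeterminate form at x → 0⁺.
Rewrite the product as 7·ln^2(x) / x^(-1/2) and apply L'Hôpital, or use the standard hierarchy x^(-1/2) ≫ |ln x|^2 as x → 0⁺.
The indeterminate product → 0, so the limit = -1.

Final answer: -1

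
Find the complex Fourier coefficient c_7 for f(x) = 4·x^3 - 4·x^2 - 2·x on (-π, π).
Compute the real Fourier coefficients first: a_7 = 16/49, b_7 = -244/343 + 8·π^2/7.
Then c_7 = (a_7 − i·b_7)/2 = 8/49 - 4·i·π^2/7 + 122·i/343.

Final answer: 8/49 - 4·i·π^2/7 + 122·i/343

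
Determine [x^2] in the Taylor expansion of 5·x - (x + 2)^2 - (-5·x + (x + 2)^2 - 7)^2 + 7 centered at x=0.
Expand to order 2: 5·x - (x + 2)^2 - (-5·x + (x + 2)^2 - 7)^2 + 7 = 4·x^2 - 5·x - 6 + O(x^3).
The coefficient of x^2 is 4.

Final answer: 4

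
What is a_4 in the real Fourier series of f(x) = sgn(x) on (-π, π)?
a_4 = (1/π) ∫_{-π}^{π} f(x)·cos(4x) dx.
Evaluate the integral (use parity and integration by parts as needed): a_4 = 0.

Final answer: 0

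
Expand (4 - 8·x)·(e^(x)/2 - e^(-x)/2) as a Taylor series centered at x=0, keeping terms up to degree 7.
x^7/1260 - x^6/15 + x^5/30 - 4·x^4/3 + 2·x^3/3 - 8·x^2 + 4·x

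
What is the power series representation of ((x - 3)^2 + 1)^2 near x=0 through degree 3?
-12·x^3 + 56·x^2 - 120·x + 100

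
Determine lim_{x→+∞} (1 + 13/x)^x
As x → +∞: this is the defining limit (1 + 13/x)^x → e^13.
Limit = e^(13).

Final answer: e^(13)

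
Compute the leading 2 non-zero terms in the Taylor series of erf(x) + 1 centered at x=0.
2·x/√(π) + 1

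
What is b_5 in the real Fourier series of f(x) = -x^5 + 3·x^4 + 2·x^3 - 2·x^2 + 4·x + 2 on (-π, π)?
b_5 = (1/π) ∫_{-π}^{π} f(x)·sin(5x) dx.
Evaluate the integral (use parity and integration by parts as needed): b_5 = -2·π^4/5 + 832/625 + 28·π^2/25.

Final answer: -2·π^4/5 + 832/625 + 28·π^2/25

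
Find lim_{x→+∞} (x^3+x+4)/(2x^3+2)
This is an ∞/∞ indeterminate form as x → +∞.
Divide numerator and denominator by x^3 and let the lower-order terms vanish; the leading terms give 1/2.
Limit = 1/2.

Final answer: 1/2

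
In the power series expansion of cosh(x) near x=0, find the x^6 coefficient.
Expand to order 6: cosh(x) = x^6/720 + x^4/24 + x^2/2 + 1 + O(x^7).
The coefficient of x^6 is 1/720.

Final answer: 1/720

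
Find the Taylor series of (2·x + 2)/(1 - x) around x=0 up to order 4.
4·x^4 + 4·x^3 + 4·x^2 + 4·x + 2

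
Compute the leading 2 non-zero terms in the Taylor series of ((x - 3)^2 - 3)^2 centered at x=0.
36 - 72·x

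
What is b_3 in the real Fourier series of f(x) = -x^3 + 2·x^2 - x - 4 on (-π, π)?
b_3 = (1/π) ∫_{-π}^{π} f(x)·sin(3x) dx.
Evaluate the integral (use parity and integration by parts as needed): b_3 = -2·π^2/3 - 2/9.

Final answer: -2·π^2/3 - 2/9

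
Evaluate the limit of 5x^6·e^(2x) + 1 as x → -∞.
The product is a 0·∞ indeterminate form at x → -∞.
Rewrite the product as 5x^6 / e^(-2x) (an ∞/∞ form) and apply L'Hôpital, or use the standard hierarchy e^(2|x|) ≫ |x^6| as x → -∞.
The indeterminate product → 0, so the limit = 1.

Final answer: 1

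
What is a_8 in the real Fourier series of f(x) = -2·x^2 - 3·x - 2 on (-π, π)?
a_8 = (1/π) ∫_{-π}^{π} f(x)·cos(8x) dx.
Evaluate the integral (use parity and integration by parts as needed): a_8 = -1/8.

Final answer: -1/8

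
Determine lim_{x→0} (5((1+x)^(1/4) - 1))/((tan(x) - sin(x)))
Both numerator and denominator → 0 as x → 0; this is a 0/0 indeterminate form.
Expand each to leading order near x = 0: numerator ~ 5·x/4, denominator ~ x^3/2.
The limit of the ratio is ∞.

Final answer: ∞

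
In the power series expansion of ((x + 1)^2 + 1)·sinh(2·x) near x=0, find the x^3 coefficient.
Expand to order 3: ((x + 1)^2 + 1)·sinh(2·x) = 14·x^3/3 + 4·x^2 + 4·x + O(x^4).
The coefficient of x^3 is 14/3.

Final answer: 14/3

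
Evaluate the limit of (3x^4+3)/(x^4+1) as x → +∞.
This is an ∞/∞ indeterminate form as x → +∞.
Divide numerator and denominator by x^4 and let the lower-order terms vanish; the leading terms give 3/1 = 3.
Limit = 3.

Final answer: 3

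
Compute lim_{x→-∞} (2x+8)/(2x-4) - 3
Evaluate the dominant behaviour as x → -∞; each term tends to a finite value or vanishes.
Limit = -2.

Final answer: -2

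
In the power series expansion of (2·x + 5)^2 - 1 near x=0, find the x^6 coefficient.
Expand to order 6: (2·x + 5)^2 - 1 = 4·x^2 + 20·x + 24 + O(x^7).
The coefficient of x^6 is 0.

Final answer: 0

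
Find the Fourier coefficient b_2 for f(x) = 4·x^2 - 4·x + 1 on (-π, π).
b_2 = (1/π) ∫_{-π}^{π} f(x)·sin(2x) dx.
Evaluate the integral (use parity and integration by parts as needed): b_2 = 4.

Final answer: 4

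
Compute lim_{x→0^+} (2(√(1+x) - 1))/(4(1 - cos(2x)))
Both numerator and denominator → 0 as x → 0^+; this is a 0/0 indeterminate form.
Expand each to leading order near x = 0: numerator ~ x, denominator ~ 8·x^2.
The limit of the ratio is ∞.

Final answer: ∞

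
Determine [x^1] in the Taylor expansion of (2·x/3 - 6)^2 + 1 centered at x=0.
Expand to order 1: (2·x/3 - 6)^2 + 1 = 37 - 8·x + O(x^2).
The coefficient of x^1 is -8.

Final answer: -8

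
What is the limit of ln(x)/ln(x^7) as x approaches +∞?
This is an ∞/∞ indeterminate form as x → +∞.
Write ln(x^7) = 7·ln(x), reducing the quotient to 1/7.
Limit = 1/7.

Final answer: 1/7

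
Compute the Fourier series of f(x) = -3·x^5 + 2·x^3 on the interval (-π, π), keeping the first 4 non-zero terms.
(-744 - 6·π^4 + 124·π^2)·sin(x) + (-17·π^2 + 51/2 + 3·π^4)·sin(2·x) + (-2·π^4 - 104/27 + 52·π^2/9)·sin(3·x) + (-23·π^2/8 + 69/64 + 3·π^4/2)·sin(4·x)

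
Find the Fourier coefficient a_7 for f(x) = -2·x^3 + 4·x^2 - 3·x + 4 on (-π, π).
a_7 = (1/π) ∫_{-π}^{π} f(x)·cos(7x) dx.
Evaluate the integral (use parity and integration by parts as needed): a_7 = -16/49.

Final answer: -16/49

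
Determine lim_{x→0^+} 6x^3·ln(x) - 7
The product is a 0·∞ indeterminate form at x → 0⁺.
Rewrite the product as 6·ln(x) / x^(-3) and apply L'Hôpital, or use the standard hierarchy x^(-3) ≫ |ln x| as x → 0⁺.
The indeterminate product → 0, so the limit = -7.

Final answer: -7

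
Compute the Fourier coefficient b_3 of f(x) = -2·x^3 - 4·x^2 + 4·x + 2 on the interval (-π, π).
b_3 = (1/π) ∫_{-π}^{π} f(x)·sin(3x) dx.
Evaluate the integral (use parity and integration by parts as needed): b_3 = 32/9 - 4·π^2/3.

Final answer: 32/9 - 4·π^2/3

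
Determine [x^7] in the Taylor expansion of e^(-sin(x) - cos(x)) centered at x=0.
Expand to order 7: e^(-sin(x) - cos(x)) = x^7·e^(-1)/48 - 17·x^6·e^(-1)/720 - x^5·e^(-1)/60 + 5·x^4·e^(-1)/24 - x^3·e^(-1)/2 + x^2·e^(-1) - x·e^(-1) + e^(-1) + O(x^8).
The coefficient of x^7 is e^(-1)/48.

Final answer: e^(-1)/48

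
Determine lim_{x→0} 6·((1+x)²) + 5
Direct substitution at x = 0 gives 11.

Final answer: 11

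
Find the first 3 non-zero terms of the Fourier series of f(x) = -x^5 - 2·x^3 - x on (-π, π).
(-218 - 2·π^4 + 36·π^2)·sin(x) + (-3·π^2 + 11/2 + π^4)·sin(2·x) + (-2·π^4/3 - 62/81 + 4·π^2/27)·sin(3·x)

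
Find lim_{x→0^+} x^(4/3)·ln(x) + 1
The product is a 0·∞ indeterminate form at x → 0⁺.
Rewrite the product as ln(x) / x^(-4/3) and apply L'Hôpital, or use the standard hierarchy x^(-4/3) ≫ |ln x| as x → 0⁺.
The indeterminate product → 0, so the limit = 1.

Final answer: 1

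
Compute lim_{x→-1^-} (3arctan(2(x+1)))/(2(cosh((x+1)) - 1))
Both numerator and denominator → 0 as x → -1^-; this is a 0/0 indeterminate form.
Expand each to leading order near x = -1: numerator ~ 6·(x + 1), denominator ~ (x + 1)^2.
The limit of the ratio is -∞.

Final answer: -∞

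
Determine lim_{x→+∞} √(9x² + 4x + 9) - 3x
As x → +∞: multiply by the conjugate to get (4x+9)/(√(9x²+4x+9)+3x); the denominator ~ 6x, so the limit is 4/6 = 2/3.
Limit = 2/3.

Final answer: 2/3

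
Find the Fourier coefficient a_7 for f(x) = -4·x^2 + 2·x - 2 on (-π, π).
a_7 = (1/π) ∫_{-π}^{π} f(x)·cos(7x) dx.
Evaluate the integral (use parity and integration by parts as needed): a_7 = 16/49.

Final answer: 16/49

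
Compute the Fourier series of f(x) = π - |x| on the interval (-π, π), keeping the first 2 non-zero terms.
4·cos(x)/π + π/2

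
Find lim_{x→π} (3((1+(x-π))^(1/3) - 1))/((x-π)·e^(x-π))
Both numerator and denominator → 0 as x → π; this is a 0/0 indeterminate form.
Expand each to leading order near x = π: numerator ~ (x - π), denominator ~ (x - π).
The limit of the ratio is 1.

Final answer: 1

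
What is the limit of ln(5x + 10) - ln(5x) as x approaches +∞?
This is an ∞ − ∞ indeterminate form.
Combine the logarithms: ln(5x+10) − ln(5x) = ln((5x+10)/(5x)) = ln(1 + 10/(5x)) → ln(1) = 0.
Limit = 0.

Final answer: 0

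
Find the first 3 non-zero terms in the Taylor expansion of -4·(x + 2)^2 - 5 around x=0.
-4·x^2 - 16·x - 21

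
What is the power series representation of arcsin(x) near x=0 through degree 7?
5·x^7/112 + 3·x^5/40 + x^3/6 + x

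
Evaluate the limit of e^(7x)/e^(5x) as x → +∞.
This is an ∞/∞ indeterminate form as x → +∞.
Rewrite e^(7x)/e^(5x) = e^((7−5)x) = e^(2x); the exponent coefficient is 2 > 0 so e^(2x) → ∞.
Limit = ∞.

Final answer: ∞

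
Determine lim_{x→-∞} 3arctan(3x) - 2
Evaluate the dominant behaviour as x → -∞; each term tends to a finite value or vanishes.
Limit = -3·π/2 - 2.

Final answer: -3·π/2 - 2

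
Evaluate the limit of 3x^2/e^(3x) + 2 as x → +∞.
The quotient is an ∞/∞ indeterminate form as x → +∞.
The exponential denominator e^(3x) dominates the polynomial numerator (e^x ≫ x^2 as x → ∞), so the quotient → 0.
Adding the constant: 0 + 2 = 2. Limit = 2.

Final answer: 2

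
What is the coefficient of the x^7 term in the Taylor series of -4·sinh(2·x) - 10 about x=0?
Expand to order 7: -4·sinh(2·x) - 10 = -32·x^7/315 - 16·x^5/15 - 16·x^3/3 - 8·x - 10 + O(x^8).
The coefficient of x^7 is -32/315.

Final answer: -32/315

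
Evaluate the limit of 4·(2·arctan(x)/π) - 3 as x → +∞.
Evaluate the dominant behaviour as x → +∞; each term tends to a finite value or vanishes.
Limit = 1.

Final answer: 1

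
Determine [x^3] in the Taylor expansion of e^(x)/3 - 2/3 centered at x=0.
Expand to order 3: e^(x)/3 - 2/3 = x^3/18 + x^2/6 + x/3 - 1/3 + O(x^4).
The coefficient of x^3 is 1/18.

Final answer: 1/18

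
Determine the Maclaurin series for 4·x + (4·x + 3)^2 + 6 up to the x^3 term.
16·x^2 + 28·x + 15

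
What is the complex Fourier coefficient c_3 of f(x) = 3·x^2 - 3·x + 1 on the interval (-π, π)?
Compute the real Fourier coefficients first: a_3 = -4/3, b_3 = -2.
Then c_3 = (a_3 − i·b_3)/2 = -2/3 + i.

Final answer: -2/3 + i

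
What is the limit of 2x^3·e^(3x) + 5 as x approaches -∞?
The product is a 0·∞ indeterminate form at x → -∞.
Rewrite the product as 2x^3 / e^(-3x) (an ∞/∞ form) and apply L'Hôpital, or use the standard hierarchy e^(3|x|) ≫ |x^3| as x → -∞.
The indeterminate product → 0, so the limit = 5.

Final answer: 5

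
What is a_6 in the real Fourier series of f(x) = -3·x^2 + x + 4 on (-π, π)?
a_6 = (1/π) ∫_{-π}^{π} f(x)·cos(6x) dx.
Evaluate the integral (use parity and integration by parts as needed): a_6 = -1/3.

Final answer: -1/3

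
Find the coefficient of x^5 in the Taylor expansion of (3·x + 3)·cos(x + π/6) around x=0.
Expand to order 5: (3·x + 3)·cos(x + π/6) = x^5·(-1/80 + √(3)/16) + x^4·(√(3)/16 + 1/4) + x^3·(1/4 - 3·√(3)/4) + x^2·(-3/2 - 3·√(3)/4) + x·(-3/2 + 3·√(3)/2) + 3·√(3)/2 + O(x^6).
The coefficient of x^5 is -1/80 + √(3)/16.

Final answer: -1/80 + √(3)/16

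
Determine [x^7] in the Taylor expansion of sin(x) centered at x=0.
Expand to order 7: sin(x) = -x^7/5040 + x^5/120 - x^3/6 + x + O(x^8).
The coefficient of x^7 is -1/5040.

Final answer: -1/5040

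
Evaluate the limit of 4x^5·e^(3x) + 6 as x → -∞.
The product is a 0·∞ indeterminate form at x → -∞.
Rewrite the product as 4x^5 / e^(-3x) (an ∞/∞ form) and apply L'Hôpital, or use the standard hierarchy e^(3|x|) ≫ |x^5| as x → -∞.
The indeterminate product → 0, so the limit = 6.

Final answer: 6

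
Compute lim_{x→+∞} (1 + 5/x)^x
As x → +∞: this is the defining limit (1 + 5/x)^x → e^5.
Limit = e^(5).

Final answer: e^(5)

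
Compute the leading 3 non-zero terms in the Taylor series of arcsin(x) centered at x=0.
3·x^5/40 + x^3/6 + x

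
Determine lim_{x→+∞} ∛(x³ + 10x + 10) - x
This is an ∞ − ∞ indeterminate form.
Multiply by (A² + AB + B²)/(A² + AB + B²) where A = ∛(x³+10x + 10), B = x to use A³ − B³ = (A−B)(A²+AB+B²); the x³ terms cancel, leaving (10x + 10)/(A²+AB+B²) with denominator ~ 3x², so the limit is 0.
Limit = 0.

Final answer: 0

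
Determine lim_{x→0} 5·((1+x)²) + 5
Direct substitution at x = 0 gives 10.

Final answer: 10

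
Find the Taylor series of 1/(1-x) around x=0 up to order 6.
x^6 + x^5 + x^4 + x^3 + x^2 + x + 1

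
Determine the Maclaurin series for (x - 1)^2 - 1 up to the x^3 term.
x^2 - 2·x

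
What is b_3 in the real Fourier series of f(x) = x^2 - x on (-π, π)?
b_3 = (1/π) ∫_{-π}^{π} f(x)·sin(3x) dx.
Evaluate the integral (use parity and integration by parts as needed): b_3 = -2/3.

Final answer: -2/3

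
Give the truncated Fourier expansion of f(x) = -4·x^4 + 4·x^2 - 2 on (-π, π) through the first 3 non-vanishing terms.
(-208 + 32·π^2)·cos(x) + (16 - 8·π^2)·cos(2·x) - 4·π^4/5 - 2 + 4·π^2/3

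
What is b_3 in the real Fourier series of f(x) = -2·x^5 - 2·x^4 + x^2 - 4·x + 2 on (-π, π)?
b_3 = (1/π) ∫_{-π}^{π} f(x)·sin(3x) dx.
Evaluate the integral (use parity and integration by parts as needed): b_3 = -4·π^4/3 - 376/81 + 80·π^2/27.

Final answer: -4·π^4/3 - 376/81 + 80·π^2/27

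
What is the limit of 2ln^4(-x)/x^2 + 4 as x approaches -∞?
The quotient is an ∞/∞ indeterminate form as x → -∞.
Compare growth rates of the dominant terms (exponentials ≫ polynomials ≫ logarithms), or apply L'Hôpital's rule; the quotient → 0.
Adding the constant: 0 + 4 = 4. Limit = 4.

Final answer: 4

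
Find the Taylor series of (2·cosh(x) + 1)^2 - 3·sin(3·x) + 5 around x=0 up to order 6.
11·x^6/60 - 243·x^5/40 + 3·x^4/2 + 27·x^3/2 + 6·x^2 - 9·x + 14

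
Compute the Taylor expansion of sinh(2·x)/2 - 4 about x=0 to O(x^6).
2·x^5/15 + 2·x^3/3 + x - 4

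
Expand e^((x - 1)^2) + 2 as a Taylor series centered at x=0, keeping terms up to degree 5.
-13·e·x^5/5 + 19·e·x^4/6 - 10·e·x^3/3 + 3·e·x^2 - 2·e·x + 2 + e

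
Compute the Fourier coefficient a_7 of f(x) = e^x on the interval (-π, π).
a_7 = (1/π) ∫_{-π}^{π} f(x)·cos(7x) dx.
Evaluate the integral (use parity and integration by parts as needed): a_7 = (1 - e^(2·π))·e^(-π)/(50·π).

Final answer: (1 - e^(2·π))·e^(-π)/(50·π)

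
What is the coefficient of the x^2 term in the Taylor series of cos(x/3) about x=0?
Expand to order 2: cos(x/3) = 1 - x^2/18 + O(x^3).
The coefficient of x^2 is -1/18.

Final answer: -1/18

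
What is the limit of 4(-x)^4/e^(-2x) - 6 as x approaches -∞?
The quotient is an ∞/∞ indeterminate form as x → -∞.
Compare growth rates of the dominant terms (exponentials ≫ polynomials ≫ logarithms), or apply L'Hôpital's rule; the quotient → 0.
Adding the constant: 0 - 6 = -6. Limit = -6.

Final answer: -6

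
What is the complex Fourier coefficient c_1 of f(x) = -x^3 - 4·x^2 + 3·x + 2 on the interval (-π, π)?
Compute the real Fourier coefficients first: a_1 = 16, b_1 = 18 - 2·π^2.
Then c_1 = (a_1 − i·b_1)/2 = 8 - 9·i + i·π^2.

Final answer: 8 - 9·i + i·π^2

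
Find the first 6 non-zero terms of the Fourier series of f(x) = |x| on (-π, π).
-4·cos(x)/π - 4·cos(3·x)/(9·π) - 4·cos(5·x)/(25·π) - 4·cos(7·x)/(49·π) - 4·cos(9·x)/(81·π) + π/2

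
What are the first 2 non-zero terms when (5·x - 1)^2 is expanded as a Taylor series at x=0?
1 - 10·x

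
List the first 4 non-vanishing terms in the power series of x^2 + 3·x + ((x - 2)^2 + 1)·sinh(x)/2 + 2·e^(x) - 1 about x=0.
-x^4/4 + 5·x^3/4 + 15·x/2 + 1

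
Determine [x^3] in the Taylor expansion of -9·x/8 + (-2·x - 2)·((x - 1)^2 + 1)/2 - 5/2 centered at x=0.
Expand to order 3: -9·x/8 + (-2·x - 2)·((x - 1)^2 + 1)/2 - 5/2 = -x^3 + x^2 - 9·x/8 - 9/2 + O(x^4).
The coefficient of x^3 is -1.

Final answer: -1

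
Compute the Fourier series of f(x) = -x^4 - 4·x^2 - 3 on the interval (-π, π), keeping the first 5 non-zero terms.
(-32 + 8·π^2)·cos(x) + (-2·π^2 - 1)·cos(2·x) + (32/27 + 8·π^2/9)·cos(3·x) + (-π^2/2 - 13/16)·cos(4·x) - π^4/5 - 4·π^2/3 - 3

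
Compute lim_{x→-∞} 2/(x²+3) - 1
Evaluate the dominant behaviour as x → -∞; each term tends to a finite value or vanishes.
Limit = -1.

Final answer: -1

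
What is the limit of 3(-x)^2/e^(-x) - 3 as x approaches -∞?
The quotient is an ∞/∞ indeterminate form as x → -∞.
Compare growth rates of the dominant terms (exponentials ≫ polynomials ≫ logarithms), or apply L'Hôpital's rule; the quotient → 0.
Adding the constant: 0 - 3 = -3. Limit = -3.

Final answer: -3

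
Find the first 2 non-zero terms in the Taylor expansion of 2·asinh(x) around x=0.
-x^3/3 + 2·x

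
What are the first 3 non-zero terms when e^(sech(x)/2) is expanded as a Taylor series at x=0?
13·x^4·e^(1/2)/96 - x^2·e^(1/2)/4 + e^(1/2)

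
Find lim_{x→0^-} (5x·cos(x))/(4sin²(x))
Both numerator and denominator → 0 as x → 0^-; this is a 0/0 indeterminate form.
Expand each to leading order near x = 0: numerator ~ 5·x, denominator ~ 4·x^2.
The limit of the ratio is -∞.

Final answer: -∞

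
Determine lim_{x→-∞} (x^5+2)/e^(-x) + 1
The quotient is an ∞/∞ indeterminate form as x → -∞.
Compare growth rates of the dominant terms (exponentials ≫ polynomials ≫ logarithms), or apply L'Hôpital's rule; the quotient → 0.
Adding the constant: 0 + 1 = 1. Limit = 1.

Final answer: 1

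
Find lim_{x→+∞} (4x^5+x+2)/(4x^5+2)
This is an ∞/∞ indeterminate form as x → +∞.
Divide numerator and denominator by x^5 and let the lower-order terms vanish; the leading terms give 4/4 = 1.
Limit = 1.

Final answer: 1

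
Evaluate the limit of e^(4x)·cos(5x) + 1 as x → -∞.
Evaluate the dominant behaviour as x → -∞; each term tends to a finite value or vanishes.
Limit = 1.

Final answer: 1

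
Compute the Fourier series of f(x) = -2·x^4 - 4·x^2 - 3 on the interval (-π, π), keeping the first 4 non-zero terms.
(-80 + 16·π^2)·cos(x) + (2 - 4·π^2)·cos(2·x) + (16/27 + 16·π^2/9)·cos(3·x) - 2·π^4/5 - 4·π^2/3 - 3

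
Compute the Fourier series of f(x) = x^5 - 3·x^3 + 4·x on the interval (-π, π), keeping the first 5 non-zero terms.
(-46·π^2 + 2·π^4 + 284)·sin(x) + (-π^4 - 16 + 8·π^2)·sin(2·x) + (-94·π^2/27 + 404/81 + 2·π^4/3)·sin(3·x) + (-π^4/2 - 179/64 + 17·π^2/8)·sin(4·x) + (-38·π^2/25 + 1228/625 + 2·π^4/5)·sin(5·x)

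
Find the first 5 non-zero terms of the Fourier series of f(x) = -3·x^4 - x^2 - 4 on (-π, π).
(-140 + 24·π^2)·cos(x) + (8 - 6·π^2)·cos(2·x) + (-4/3 + 8·π^2/3)·cos(3·x) + (5/16 - 3·π^2/2)·cos(4·x) - 3·π^4/5 - 4 - π^2/3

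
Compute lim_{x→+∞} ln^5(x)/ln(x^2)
This is an ∞/∞ indeterminate form as x → +∞.
Write ln(x^2) = 2·ln(x), reducing the quotient to ln^4(x)/2 → ∞.
Limit = ∞.

Final answer: ∞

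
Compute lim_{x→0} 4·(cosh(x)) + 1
Direct substitution at x = 0 gives 5.

Final answer: 5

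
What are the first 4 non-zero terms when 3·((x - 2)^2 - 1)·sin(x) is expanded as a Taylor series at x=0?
2·x^4 + 3·x^3/2 - 12·x^2 + 9·x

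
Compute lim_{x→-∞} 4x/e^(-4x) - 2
The quotient is an ∞/∞ indeterminate form as x → -∞.
Compare growth rates of the dominant terms (exponentials ≫ polynomials ≫ logarithms), or apply L'Hôpital's rule; the quotient → 0.
Adding the constant: 0 - 2 = -2. Limit = -2.

Final answer: -2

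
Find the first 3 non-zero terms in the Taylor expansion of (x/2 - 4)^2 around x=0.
x^2/4 - 4·x + 16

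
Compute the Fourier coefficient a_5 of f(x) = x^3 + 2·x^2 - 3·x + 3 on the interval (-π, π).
a_5 = (1/π) ∫_{-π}^{π} f(x)·cos(5x) dx.
Evaluate the integral (use parity and integration by parts as needed): a_5 = -8/25.

Final answer: -8/25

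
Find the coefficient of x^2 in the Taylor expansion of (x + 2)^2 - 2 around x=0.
Expand to order 2: (x + 2)^2 - 2 = x^2 + 4·x + 2 + O(x^3).
The coefficient of x^2 is 1.

Final answer: 1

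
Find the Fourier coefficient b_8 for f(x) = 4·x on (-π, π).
b_8 = (1/π) ∫_{-π}^{π} f(x)·sin(8x) dx.
Evaluate the integral (use parity and integration by parts as needed): b_8 = -1.

Final answer: -1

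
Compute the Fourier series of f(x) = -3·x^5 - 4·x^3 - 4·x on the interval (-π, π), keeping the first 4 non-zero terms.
(-680 - 6·π^4 + 112·π^2)·sin(x) + (-11·π^2 + 41/2 + 3·π^4)·sin(2·x) + (-2·π^4 - 104/27 + 16·π^2/9)·sin(3·x) + (π^2/8 + 125/64 + 3·π^4/2)·sin(4·x)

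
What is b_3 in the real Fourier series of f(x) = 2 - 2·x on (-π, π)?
b_3 = (1/π) ∫_{-π}^{π} f(x)·sin(3x) dx.
Evaluate the integral (use parity and integration by parts as needed): b_3 = -4/3.

Final answer: -4/3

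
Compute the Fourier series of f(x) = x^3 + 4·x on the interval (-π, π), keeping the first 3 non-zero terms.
(-4 + 2·π^2)·sin(x) + (-π^2 - 5/2)·sin(2·x) + (20/9 + 2·π^2/3)·sin(3·x)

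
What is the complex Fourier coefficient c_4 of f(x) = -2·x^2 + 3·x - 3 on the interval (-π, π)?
Compute the real Fourier coefficients first: a_4 = -1/2, b_4 = -3/2.
Then c_4 = (a_4 − i·b_4)/2 = -1/4 + 3·i/4.

Final answer: -1/4 + 3·i/4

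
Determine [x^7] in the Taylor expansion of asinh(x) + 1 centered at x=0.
Expand to order 7: asinh(x) + 1 = -5·x^7/112 + 3·x^5/40 - x^3/6 + x + 1 + O(x^8).
The coefficient of x^7 is -5/112.

Final answer: -5/112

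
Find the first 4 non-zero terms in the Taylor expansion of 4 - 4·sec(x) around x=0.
-277·x^8/2016 - 61·x^6/180 - 5·x^4/6 - 2·x^2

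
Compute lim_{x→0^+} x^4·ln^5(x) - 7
The product is a 0·∞ indeterminate form at x → 0⁺.
Rewrite the product as ln^5(x) / x^(-4) and apply L'Hôpital, or use the standard hierarchy x^(-4) ≫ |ln x|^5 as x → 0⁺.
The indeterminate product → 0, so the limit = -7.

Final answer: -7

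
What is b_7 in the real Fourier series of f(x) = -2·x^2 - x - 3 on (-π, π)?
b_7 = (1/π) ∫_{-π}^{π} f(x)·sin(7x) dx.
Evaluate the integral (use parity and integration by parts as needed): b_7 = -2/7.

Final answer: -2/7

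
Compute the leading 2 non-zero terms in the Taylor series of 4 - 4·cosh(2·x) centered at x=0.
-8·x^4/3 - 8·x^2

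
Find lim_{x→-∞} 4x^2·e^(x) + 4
The product is a 0·∞ indeterminate form at x → -∞.
Rewrite the product as 4x^2 / e^(-x) (an ∞/∞ form) and apply L'Hôpital, or use the standard hierarchy e^(|x|) ≫ |x^2| as x → -∞.
The indeterminate product → 0, so the limit = 4.

Final answer: 4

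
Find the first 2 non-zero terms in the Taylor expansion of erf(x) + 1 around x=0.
2·x/√(π) + 1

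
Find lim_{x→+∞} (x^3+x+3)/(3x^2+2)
This is an ∞/∞ indeterminate form as x → +∞.
Divide numerator and denominator by x^3 and let the lower-order terms vanish; the numerator's degree 3 exceeds the denominator's degree 2, so the quotient diverges.
Limit = ∞.

Final answer: ∞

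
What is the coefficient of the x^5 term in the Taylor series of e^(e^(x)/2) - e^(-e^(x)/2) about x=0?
Expand to order 5: e^(e^(x)/2) - e^(-e^(x)/2) = x^5·(-23·e^(-1/2)/3840 + 257·e^(1/2)/3840) + x^4·(-3·e^(-1/2)/128 + 49·e^(1/2)/384) + x^3·(-e^(-1/2)/48 + 11·e^(1/2)/48) + x^2·(e^(-1/2)/8 + 3·e^(1/2)/8) + x·(e^(-1/2)/2 + e^(1/2)/2) - e^(-1/2) + e^(1/2) + O(x^6).
The coefficient of x^5 is -23·e^(-1/2)/3840 + 257·e^(1/2)/3840.

Final answer: -23·e^(-1/2)/3840 + 257·e^(1/2)/3840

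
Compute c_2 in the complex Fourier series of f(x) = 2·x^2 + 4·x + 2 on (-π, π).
Compute the real Fourier coefficients first: a_2 = 2, b_2 = -4.
Then c_2 = (a_2 − i·b_2)/2 = 1 + 2·i.

Final answer: 1 + 2·i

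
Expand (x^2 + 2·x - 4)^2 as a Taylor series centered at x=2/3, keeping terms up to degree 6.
400/81 - 400·(x - 2/3)/27 + 20·(x - 2/3)^2/3 + 20·(x - 2/3)^3/3 + (x - 2/3)^4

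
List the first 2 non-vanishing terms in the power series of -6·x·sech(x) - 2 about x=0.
-6·x - 2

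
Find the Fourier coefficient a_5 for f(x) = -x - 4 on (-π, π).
a_5 = (1/π) ∫_{-π}^{π} f(x)·cos(5x) dx.
Evaluate the integral (use parity and integration by parts as needed): a_5 = 0.

Final answer: 0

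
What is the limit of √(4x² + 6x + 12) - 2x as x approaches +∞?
As x → +∞: multiply by the conjugate to get (6x+12)/(√(4x²+6x+12)+2x); the denominator ~ 4x, so the limit is 6/4 = 3/2.
Limit = 3/2.

Final answer: 3/2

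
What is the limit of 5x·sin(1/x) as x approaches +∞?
As x → +∞: let u = 1/x → 0⁺; then 5·x·sin(1/x) = 5·1·sin(u)/u → 5·1·1 = 5.
Limit = 5.

Final answer: 5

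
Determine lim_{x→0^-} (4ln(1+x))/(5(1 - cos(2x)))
Both numerator and denominator → 0 as x → 0^-; this is a 0/0 indeterminate form.
Expand each to leading order near x = 0: numerator ~ 4·x, denominator ~ 10·x^2.
The limit of the ratio is -∞.

Final answer: -∞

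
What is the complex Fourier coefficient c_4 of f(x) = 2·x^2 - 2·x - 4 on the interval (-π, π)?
Compute the real Fourier coefficients first: a_4 = 1/2, b_4 = 1.
Then c_4 = (a_4 − i·b_4)/2 = 1/4 - i/2.

Final answer: 1/4 - i/2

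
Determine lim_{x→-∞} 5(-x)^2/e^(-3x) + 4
The quotient is an ∞/∞ indeterminate form as x → -∞.
Compare growth rates of the dominant terms (exponentials ≫ polynomials ≫ logarithms), or apply L'Hôpital's rule; the quotient → 0.
Adding the constant: 0 + 4 = 4. Limit = 4.

Final answer: 4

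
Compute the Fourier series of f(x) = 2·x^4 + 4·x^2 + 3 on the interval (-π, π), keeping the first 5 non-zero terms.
(80 - 16·π^2)·cos(x) + (-2 + 4·π^2)·cos(2·x) + (-16·π^2/9 - 16/27)·cos(3·x) + (5/8 + π^2)·cos(4·x) + 3 + 4·π^2/3 + 2·π^4/5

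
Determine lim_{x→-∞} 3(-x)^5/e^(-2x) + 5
The quotient is an ∞/∞ indeterminate form as x → -∞.
Compare growth rates of the dominant terms (exponentials ≫ polynomials ≫ logarithms), or apply L'Hôpital's rule; the quotient → 0.
Adding the constant: 0 + 5 = 5. Limit = 5.

Final answer: 5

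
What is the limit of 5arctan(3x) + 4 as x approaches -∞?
Evaluate the dominant behaviour as x → -∞; each term tends to a finite value or vanishes.
Limit = 4 - 5·π/2.

Final answer: 4 - 5·π/2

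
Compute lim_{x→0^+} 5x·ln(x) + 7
The product is a 0·∞ indeterminate form at x → 0⁺.
Rewrite the product as 5·ln(x) / x^(-1) and apply L'Hôpital, or use the standard hierarchy x^(-1) ≫ |ln x| as x → 0⁺.
The indeterminate product → 0, so the limit = 7.

Final answer: 7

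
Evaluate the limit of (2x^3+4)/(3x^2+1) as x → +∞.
This is an ∞/∞ indeterminate form as x → +∞.
Divide numerator and denominator by x^3 and let the lower-order terms vanish; the numerator's degree 3 exceeds the denominator's degree 2, so the quotient diverges.
Limit = ∞.

Final answer: ∞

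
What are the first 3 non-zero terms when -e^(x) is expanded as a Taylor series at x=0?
-x^2/2 - x - 1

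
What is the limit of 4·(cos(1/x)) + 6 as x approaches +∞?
Evaluate the dominant behaviour as x → +∞; each term tends to a finite value or vanishes.
Limit = 10.

Final answer: 10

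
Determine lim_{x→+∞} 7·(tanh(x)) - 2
Evaluate the dominant behaviour as x → +∞; each term tends to a finite value or vanishes.
Limit = 5.

Final answer: 5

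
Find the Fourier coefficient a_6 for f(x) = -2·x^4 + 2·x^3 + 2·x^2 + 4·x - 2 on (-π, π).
a_6 = (1/π) ∫_{-π}^{π} f(x)·cos(6x) dx.
Evaluate the integral (use parity and integration by parts as needed): a_6 = 8/27 - 4·π^2/9.

Final answer: 8/27 - 4·π^2/9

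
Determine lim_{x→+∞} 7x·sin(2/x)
As x → +∞: let u = 2/x → 0⁺; then 7·x·sin(2/x) = 7·2·sin(u)/u → 7·2·1 = 14.
Limit = 14.

Final answer: 14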